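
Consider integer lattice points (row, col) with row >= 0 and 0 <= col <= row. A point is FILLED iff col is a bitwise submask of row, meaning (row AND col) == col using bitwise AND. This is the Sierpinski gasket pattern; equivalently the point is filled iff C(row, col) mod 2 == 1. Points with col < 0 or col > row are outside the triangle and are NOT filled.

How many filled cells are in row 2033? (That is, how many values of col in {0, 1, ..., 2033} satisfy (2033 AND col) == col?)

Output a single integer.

Answer: 256

Derivation:
2033 in binary = 11111110001
popcount(2033) = number of 1-bits in 11111110001 = 8
A col c satisfies (2033 AND c) == c iff every set bit of c is also set in 2033; each of the 8 set bits of 2033 can independently be on or off in c.
count = 2^8 = 256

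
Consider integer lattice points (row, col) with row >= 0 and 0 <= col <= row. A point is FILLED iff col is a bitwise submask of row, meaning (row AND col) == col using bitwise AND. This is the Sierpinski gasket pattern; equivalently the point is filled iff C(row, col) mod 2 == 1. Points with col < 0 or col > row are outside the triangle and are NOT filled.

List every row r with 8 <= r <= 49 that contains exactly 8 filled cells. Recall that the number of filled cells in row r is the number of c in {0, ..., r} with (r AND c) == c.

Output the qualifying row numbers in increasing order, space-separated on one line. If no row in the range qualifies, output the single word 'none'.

Answer: 11 13 14 19 21 22 25 26 28 35 37 38 41 42 44 49

Derivation:
Row r has 2^popcount(r) filled cells, so we need popcount(r) = log2(8) = 3.
Scan r = 8..49 and keep those with exactly 3 one-bits:
r=8=1000 popcount=1 -> skip
r=9=1001 popcount=2 -> skip
r=10=1010 popcount=2 -> skip
r=11=1011 popcount=3 -> KEEP
r=12=1100 popcount=2 -> skip
r=13=1101 popcount=3 -> KEEP
r=14=1110 popcount=3 -> KEEP
r=15=1111 popcount=4 -> skip
r=16=10000 popcount=1 -> skip
r=17=10001 popcount=2 -> skip
r=18=10010 popcount=2 -> skip
r=19=10011 popcount=3 -> KEEP
r=20=10100 popcount=2 -> skip
r=21=10101 popcount=3 -> KEEP
r=22=10110 popcount=3 -> KEEP
r=23=10111 popcount=4 -> skip
r=24=11000 popcount=2 -> skip
r=25=11001 popcount=3 -> KEEP
r=26=11010 popcount=3 -> KEEP
r=27=11011 popcount=4 -> skip
r=28=11100 popcount=3 -> KEEP
r=29=11101 popcount=4 -> skip
r=30=11110 popcount=4 -> skip
r=31=11111 popcount=5 -> skip
r=32=100000 popcount=1 -> skip
r=33=100001 popcount=2 -> skip
r=34=100010 popcount=2 -> skip
r=35=100011 popcount=3 -> KEEP
r=36=100100 popcount=2 -> skip
r=37=100101 popcount=3 -> KEEP
r=38=100110 popcount=3 -> KEEP
r=39=100111 popcount=4 -> skip
r=40=101000 popcount=2 -> skip
r=41=101001 popcount=3 -> KEEP
r=42=101010 popcount=3 -> KEEP
r=43=101011 popcount=4 -> skip
r=44=101100 popcount=3 -> KEEP
r=45=101101 popcount=4 -> skip
r=46=101110 popcount=4 -> skip
r=47=101111 popcount=5 -> skip
r=48=110000 popcount=2 -> skip
r=49=110001 popcount=3 -> KEEP
Kept rows: 11 13 14 19 21 22 25 26 28 35 37 38 41 42 44 49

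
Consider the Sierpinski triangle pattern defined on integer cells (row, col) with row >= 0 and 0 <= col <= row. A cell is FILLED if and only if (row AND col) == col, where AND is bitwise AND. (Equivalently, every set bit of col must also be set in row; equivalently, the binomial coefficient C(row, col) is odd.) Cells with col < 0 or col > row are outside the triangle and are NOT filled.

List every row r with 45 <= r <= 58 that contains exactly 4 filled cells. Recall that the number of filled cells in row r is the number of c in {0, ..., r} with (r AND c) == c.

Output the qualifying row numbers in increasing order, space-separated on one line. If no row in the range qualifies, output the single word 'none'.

Row r has 2^popcount(r) filled cells, so we need popcount(r) = log2(4) = 2.
Scan r = 45..58 and keep those with exactly 2 one-bits:
r=45=101101 popcount=4 -> skip
r=46=101110 popcount=4 -> skip
r=47=101111 popcount=5 -> skip
r=48=110000 popcount=2 -> KEEP
r=49=110001 popcount=3 -> skip
r=50=110010 popcount=3 -> skip
r=51=110011 popcount=4 -> skip
r=52=110100 popcount=3 -> skip
r=53=110101 popcount=4 -> skip
r=54=110110 popcount=4 -> skip
r=55=110111 popcount=5 -> skip
r=56=111000 popcount=3 -> skip
r=57=111001 popcount=4 -> skip
r=58=111010 popcount=4 -> skip
Kept rows: 48

Answer: 48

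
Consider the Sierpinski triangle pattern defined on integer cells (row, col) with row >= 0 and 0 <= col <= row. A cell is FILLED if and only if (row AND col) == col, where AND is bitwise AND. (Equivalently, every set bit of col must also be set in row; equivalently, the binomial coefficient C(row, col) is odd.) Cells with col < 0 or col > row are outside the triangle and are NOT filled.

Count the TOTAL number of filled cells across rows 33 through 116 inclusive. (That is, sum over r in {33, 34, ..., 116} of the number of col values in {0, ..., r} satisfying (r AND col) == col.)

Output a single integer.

r33=100001 pc2: +4 =4
r34=100010 pc2: +4 =8
r35=100011 pc3: +8 =16
r36=100100 pc2: +4 =20
r37=100101 pc3: +8 =28
r38=100110 pc3: +8 =36
r39=100111 pc4: +16 =52
r40=101000 pc2: +4 =56
r41=101001 pc3: +8 =64
r42=101010 pc3: +8 =72
r43=101011 pc4: +16 =88
r44=101100 pc3: +8 =96
r45=101101 pc4: +16 =112
r46=101110 pc4: +16 =128
r47=101111 pc5: +32 =160
r48=110000 pc2: +4 =164
r49=110001 pc3: +8 =172
r50=110010 pc3: +8 =180
r51=110011 pc4: +16 =196
r52=110100 pc3: +8 =204
r53=110101 pc4: +16 =220
r54=110110 pc4: +16 =236
r55=110111 pc5: +32 =268
r56=111000 pc3: +8 =276
r57=111001 pc4: +16 =292
r58=111010 pc4: +16 =308
r59=111011 pc5: +32 =340
r60=111100 pc4: +16 =356
r61=111101 pc5: +32 =388
r62=111110 pc5: +32 =420
r63=111111 pc6: +64 =484
r64=1000000 pc1: +2 =486
r65=1000001 pc2: +4 =490
r66=1000010 pc2: +4 =494
r67=1000011 pc3: +8 =502
r68=1000100 pc2: +4 =506
r69=1000101 pc3: +8 =514
r70=1000110 pc3: +8 =522
r71=1000111 pc4: +16 =538
r72=1001000 pc2: +4 =542
r73=1001001 pc3: +8 =550
r74=1001010 pc3: +8 =558
r75=1001011 pc4: +16 =574
r76=1001100 pc3: +8 =582
r77=1001101 pc4: +16 =598
r78=1001110 pc4: +16 =614
r79=1001111 pc5: +32 =646
r80=1010000 pc2: +4 =650
r81=1010001 pc3: +8 =658
r82=1010010 pc3: +8 =666
r83=1010011 pc4: +16 =682
r84=1010100 pc3: +8 =690
r85=1010101 pc4: +16 =706
r86=1010110 pc4: +16 =722
r87=1010111 pc5: +32 =754
r88=1011000 pc3: +8 =762
r89=1011001 pc4: +16 =778
r90=1011010 pc4: +16 =794
r91=1011011 pc5: +32 =826
r92=1011100 pc4: +16 =842
r93=1011101 pc5: +32 =874
r94=1011110 pc5: +32 =906
r95=1011111 pc6: +64 =970
r96=1100000 pc2: +4 =974
r97=1100001 pc3: +8 =982
r98=1100010 pc3: +8 =990
r99=1100011 pc4: +16 =1006
r100=1100100 pc3: +8 =1014
r101=1100101 pc4: +16 =1030
r102=1100110 pc4: +16 =1046
r103=1100111 pc5: +32 =1078
r104=1101000 pc3: +8 =1086
r105=1101001 pc4: +16 =1102
r106=1101010 pc4: +16 =1118
r107=1101011 pc5: +32 =1150
r108=1101100 pc4: +16 =1166
r109=1101101 pc5: +32 =1198
r110=1101110 pc5: +32 =1230
r111=1101111 pc6: +64 =1294
r112=1110000 pc3: +8 =1302
r113=1110001 pc4: +16 =1318
r114=1110010 pc4: +16 =1334
r115=1110011 pc5: +32 =1366
r116=1110100 pc4: +16 =1382

Answer: 1382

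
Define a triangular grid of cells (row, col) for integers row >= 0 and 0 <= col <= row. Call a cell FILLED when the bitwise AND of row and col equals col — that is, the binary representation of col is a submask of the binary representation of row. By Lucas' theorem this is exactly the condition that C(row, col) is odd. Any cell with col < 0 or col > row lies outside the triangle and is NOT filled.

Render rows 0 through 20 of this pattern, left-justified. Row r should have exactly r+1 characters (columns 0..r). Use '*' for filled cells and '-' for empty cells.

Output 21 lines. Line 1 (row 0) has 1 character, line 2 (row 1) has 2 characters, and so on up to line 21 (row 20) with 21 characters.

r0=0: *
r1=1: **
r2=10: *-*
r3=11: ****
r4=100: *---*
r5=101: **--**
r6=110: *-*-*-*
r7=111: ********
r8=1000: *-------*
r9=1001: **------**
r10=1010: *-*-----*-*
r11=1011: ****----****
r12=1100: *---*---*---*
r13=1101: **--**--**--**
r14=1110: *-*-*-*-*-*-*-*
r15=1111: ****************
r16=10000: *---------------*
r17=10001: **--------------**
r18=10010: *-*-------------*-*
r19=10011: ****------------****
r20=10100: *---*-----------*---*

Answer: *
**
*-*
****
*---*
**--**
*-*-*-*
********
*-------*
**------**
*-*-----*-*
****----****
*---*---*---*
**--**--**--**
*-*-*-*-*-*-*-*
****************
*---------------*
**--------------**
*-*-------------*-*
****------------****
*---*-----------*---*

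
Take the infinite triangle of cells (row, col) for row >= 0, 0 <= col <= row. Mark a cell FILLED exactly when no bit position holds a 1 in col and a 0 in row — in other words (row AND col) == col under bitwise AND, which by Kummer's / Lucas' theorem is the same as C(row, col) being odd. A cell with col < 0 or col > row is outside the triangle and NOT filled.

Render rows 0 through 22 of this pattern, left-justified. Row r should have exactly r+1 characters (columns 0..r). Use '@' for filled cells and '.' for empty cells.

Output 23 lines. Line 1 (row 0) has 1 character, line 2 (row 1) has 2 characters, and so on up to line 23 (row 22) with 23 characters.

r0=0: @
r1=1: @@
r2=10: @.@
r3=11: @@@@
r4=100: @...@
r5=101: @@..@@
r6=110: @.@.@.@
r7=111: @@@@@@@@
r8=1000: @.......@
r9=1001: @@......@@
r10=1010: @.@.....@.@
r11=1011: @@@@....@@@@
r12=1100: @...@...@...@
r13=1101: @@..@@..@@..@@
r14=1110: @.@.@.@.@.@.@.@
r15=1111: @@@@@@@@@@@@@@@@
r16=10000: @...............@
r17=10001: @@..............@@
r18=10010: @.@.............@.@
r19=10011: @@@@............@@@@
r20=10100: @...@...........@...@
r21=10101: @@..@@..........@@..@@
r22=10110: @.@.@.@.........@.@.@.@

Answer: @
@@
@.@
@@@@
@...@
@@..@@
@.@.@.@
@@@@@@@@
@.......@
@@......@@
@.@.....@.@
@@@@....@@@@
@...@...@...@
@@..@@..@@..@@
@.@.@.@.@.@.@.@
@@@@@@@@@@@@@@@@
@...............@
@@..............@@
@.@.............@.@
@@@@............@@@@
@...@...........@...@
@@..@@..........@@..@@
@.@.@.@.........@.@.@.@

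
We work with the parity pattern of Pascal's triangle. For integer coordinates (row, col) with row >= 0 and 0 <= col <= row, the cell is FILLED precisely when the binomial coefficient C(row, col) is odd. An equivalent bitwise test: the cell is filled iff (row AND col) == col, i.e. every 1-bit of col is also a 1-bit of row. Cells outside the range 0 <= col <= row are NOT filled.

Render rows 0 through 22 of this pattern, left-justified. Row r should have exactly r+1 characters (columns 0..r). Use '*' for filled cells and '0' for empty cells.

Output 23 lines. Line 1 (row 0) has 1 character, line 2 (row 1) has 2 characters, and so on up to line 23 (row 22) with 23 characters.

Answer: *
**
*0*
****
*000*
**00**
*0*0*0*
********
*0000000*
**000000**
*0*00000*0*
****0000****
*000*000*000*
**00**00**00**
*0*0*0*0*0*0*0*
****************
*000000000000000*
**00000000000000**
*0*0000000000000*0*
****000000000000****
*000*00000000000*000*
**00**0000000000**00**
*0*0*0*000000000*0*0*0*

Derivation:
r0=0: *
r1=1: **
r2=10: *0*
r3=11: ****
r4=100: *000*
r5=101: **00**
r6=110: *0*0*0*
r7=111: ********
r8=1000: *0000000*
r9=1001: **000000**
r10=1010: *0*00000*0*
r11=1011: ****0000****
r12=1100: *000*000*000*
r13=1101: **00**00**00**
r14=1110: *0*0*0*0*0*0*0*
r15=1111: ****************
r16=10000: *000000000000000*
r17=10001: **00000000000000**
r18=10010: *0*0000000000000*0*
r19=10011: ****000000000000****
r20=10100: *000*00000000000*000*
r21=10101: **00**0000000000**00**
r22=10110: *0*0*0*000000000*0*0*0*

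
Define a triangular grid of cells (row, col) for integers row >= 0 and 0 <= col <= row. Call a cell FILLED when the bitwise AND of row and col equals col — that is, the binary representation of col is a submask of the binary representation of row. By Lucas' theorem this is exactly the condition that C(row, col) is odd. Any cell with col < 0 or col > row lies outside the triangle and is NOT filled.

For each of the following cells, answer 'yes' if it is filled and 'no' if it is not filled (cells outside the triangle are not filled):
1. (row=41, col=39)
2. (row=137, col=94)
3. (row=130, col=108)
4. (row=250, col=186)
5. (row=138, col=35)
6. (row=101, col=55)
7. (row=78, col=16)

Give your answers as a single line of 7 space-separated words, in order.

Answer: no no no yes no no no

Derivation:
(41,39): row=0b101001, col=0b100111, row AND col = 0b100001 = 33; 33 != 39 -> empty
(137,94): row=0b10001001, col=0b1011110, row AND col = 0b1000 = 8; 8 != 94 -> empty
(130,108): row=0b10000010, col=0b1101100, row AND col = 0b0 = 0; 0 != 108 -> empty
(250,186): row=0b11111010, col=0b10111010, row AND col = 0b10111010 = 186; 186 == 186 -> filled
(138,35): row=0b10001010, col=0b100011, row AND col = 0b10 = 2; 2 != 35 -> empty
(101,55): row=0b1100101, col=0b110111, row AND col = 0b100101 = 37; 37 != 55 -> empty
(78,16): row=0b1001110, col=0b10000, row AND col = 0b0 = 0; 0 != 16 -> empty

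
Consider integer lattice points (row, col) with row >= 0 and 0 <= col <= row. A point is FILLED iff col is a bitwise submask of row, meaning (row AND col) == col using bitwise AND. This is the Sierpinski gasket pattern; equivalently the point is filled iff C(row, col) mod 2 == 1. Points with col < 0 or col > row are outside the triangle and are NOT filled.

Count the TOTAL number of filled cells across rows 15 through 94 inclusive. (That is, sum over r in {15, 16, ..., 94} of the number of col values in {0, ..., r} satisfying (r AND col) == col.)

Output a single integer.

r15=1111 pc4: +16 =16
r16=10000 pc1: +2 =18
r17=10001 pc2: +4 =22
r18=10010 pc2: +4 =26
r19=10011 pc3: +8 =34
r20=10100 pc2: +4 =38
r21=10101 pc3: +8 =46
r22=10110 pc3: +8 =54
r23=10111 pc4: +16 =70
r24=11000 pc2: +4 =74
r25=11001 pc3: +8 =82
r26=11010 pc3: +8 =90
r27=11011 pc4: +16 =106
r28=11100 pc3: +8 =114
r29=11101 pc4: +16 =130
r30=11110 pc4: +16 =146
r31=11111 pc5: +32 =178
r32=100000 pc1: +2 =180
r33=100001 pc2: +4 =184
r34=100010 pc2: +4 =188
r35=100011 pc3: +8 =196
r36=100100 pc2: +4 =200
r37=100101 pc3: +8 =208
r38=100110 pc3: +8 =216
r39=100111 pc4: +16 =232
r40=101000 pc2: +4 =236
r41=101001 pc3: +8 =244
r42=101010 pc3: +8 =252
r43=101011 pc4: +16 =268
r44=101100 pc3: +8 =276
r45=101101 pc4: +16 =292
r46=101110 pc4: +16 =308
r47=101111 pc5: +32 =340
r48=110000 pc2: +4 =344
r49=110001 pc3: +8 =352
r50=110010 pc3: +8 =360
r51=110011 pc4: +16 =376
r52=110100 pc3: +8 =384
r53=110101 pc4: +16 =400
r54=110110 pc4: +16 =416
r55=110111 pc5: +32 =448
r56=111000 pc3: +8 =456
r57=111001 pc4: +16 =472
r58=111010 pc4: +16 =488
r59=111011 pc5: +32 =520
r60=111100 pc4: +16 =536
r61=111101 pc5: +32 =568
r62=111110 pc5: +32 =600
r63=111111 pc6: +64 =664
r64=1000000 pc1: +2 =666
r65=1000001 pc2: +4 =670
r66=1000010 pc2: +4 =674
r67=1000011 pc3: +8 =682
r68=1000100 pc2: +4 =686
r69=1000101 pc3: +8 =694
r70=1000110 pc3: +8 =702
r71=1000111 pc4: +16 =718
r72=1001000 pc2: +4 =722
r73=1001001 pc3: +8 =730
r74=1001010 pc3: +8 =738
r75=1001011 pc4: +16 =754
r76=1001100 pc3: +8 =762
r77=1001101 pc4: +16 =778
r78=1001110 pc4: +16 =794
r79=1001111 pc5: +32 =826
r80=1010000 pc2: +4 =830
r81=1010001 pc3: +8 =838
r82=1010010 pc3: +8 =846
r83=1010011 pc4: +16 =862
r84=1010100 pc3: +8 =870
r85=1010101 pc4: +16 =886
r86=1010110 pc4: +16 =902
r87=1010111 pc5: +32 =934
r88=1011000 pc3: +8 =942
r89=1011001 pc4: +16 =958
r90=1011010 pc4: +16 =974
r91=1011011 pc5: +32 =1006
r92=1011100 pc4: +16 =1022
r93=1011101 pc5: +32 =1054
r94=1011110 pc5: +32 =1086

Answer: 1086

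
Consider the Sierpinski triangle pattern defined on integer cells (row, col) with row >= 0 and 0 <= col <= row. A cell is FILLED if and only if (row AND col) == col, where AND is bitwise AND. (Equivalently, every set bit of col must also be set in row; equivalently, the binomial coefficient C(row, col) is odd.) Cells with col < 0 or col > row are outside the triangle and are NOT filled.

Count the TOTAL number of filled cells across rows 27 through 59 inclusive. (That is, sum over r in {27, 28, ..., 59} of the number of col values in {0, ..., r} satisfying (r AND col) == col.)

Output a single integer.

r27=11011 pc4: +16 =16
r28=11100 pc3: +8 =24
r29=11101 pc4: +16 =40
r30=11110 pc4: +16 =56
r31=11111 pc5: +32 =88
r32=100000 pc1: +2 =90
r33=100001 pc2: +4 =94
r34=100010 pc2: +4 =98
r35=100011 pc3: +8 =106
r36=100100 pc2: +4 =110
r37=100101 pc3: +8 =118
r38=100110 pc3: +8 =126
r39=100111 pc4: +16 =142
r40=101000 pc2: +4 =146
r41=101001 pc3: +8 =154
r42=101010 pc3: +8 =162
r43=101011 pc4: +16 =178
r44=101100 pc3: +8 =186
r45=101101 pc4: +16 =202
r46=101110 pc4: +16 =218
r47=101111 pc5: +32 =250
r48=110000 pc2: +4 =254
r49=110001 pc3: +8 =262
r50=110010 pc3: +8 =270
r51=110011 pc4: +16 =286
r52=110100 pc3: +8 =294
r53=110101 pc4: +16 =310
r54=110110 pc4: +16 =326
r55=110111 pc5: +32 =358
r56=111000 pc3: +8 =366
r57=111001 pc4: +16 =382
r58=111010 pc4: +16 =398
r59=111011 pc5: +32 =430

Answer: 430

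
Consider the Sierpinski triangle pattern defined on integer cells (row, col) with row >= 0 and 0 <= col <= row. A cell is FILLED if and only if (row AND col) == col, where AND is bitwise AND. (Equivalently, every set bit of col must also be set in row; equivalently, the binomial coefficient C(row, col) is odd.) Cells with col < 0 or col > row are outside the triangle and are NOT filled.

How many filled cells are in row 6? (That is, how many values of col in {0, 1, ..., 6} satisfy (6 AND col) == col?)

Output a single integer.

Answer: 4

Derivation:
6 in binary = 110
popcount(6) = number of 1-bits in 110 = 2
A col c satisfies (6 AND c) == c iff every set bit of c is also set in 6; each of the 2 set bits of 6 can independently be on or off in c.
count = 2^2 = 4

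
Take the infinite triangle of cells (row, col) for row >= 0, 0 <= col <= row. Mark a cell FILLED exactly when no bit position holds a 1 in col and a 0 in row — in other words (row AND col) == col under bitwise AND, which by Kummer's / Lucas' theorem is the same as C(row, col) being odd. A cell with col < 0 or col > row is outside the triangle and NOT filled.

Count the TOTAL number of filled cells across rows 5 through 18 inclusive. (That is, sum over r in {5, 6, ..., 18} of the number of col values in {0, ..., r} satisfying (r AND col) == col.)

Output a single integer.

Answer: 80

Derivation:
r5=101 pc2: +4 =4
r6=110 pc2: +4 =8
r7=111 pc3: +8 =16
r8=1000 pc1: +2 =18
r9=1001 pc2: +4 =22
r10=1010 pc2: +4 =26
r11=1011 pc3: +8 =34
r12=1100 pc2: +4 =38
r13=1101 pc3: +8 =46
r14=1110 pc3: +8 =54
r15=1111 pc4: +16 =70
r16=10000 pc1: +2 =72
r17=10001 pc2: +4 =76
r18=10010 pc2: +4 =80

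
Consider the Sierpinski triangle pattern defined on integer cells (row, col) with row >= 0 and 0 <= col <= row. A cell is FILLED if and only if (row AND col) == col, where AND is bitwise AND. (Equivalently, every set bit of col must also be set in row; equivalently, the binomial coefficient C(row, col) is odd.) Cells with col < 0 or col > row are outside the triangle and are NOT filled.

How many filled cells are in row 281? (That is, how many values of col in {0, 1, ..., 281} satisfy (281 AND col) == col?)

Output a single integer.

281 in binary = 100011001
popcount(281) = number of 1-bits in 100011001 = 4
A col c satisfies (281 AND c) == c iff every set bit of c is also set in 281; each of the 4 set bits of 281 can independently be on or off in c.
count = 2^4 = 16

Answer: 16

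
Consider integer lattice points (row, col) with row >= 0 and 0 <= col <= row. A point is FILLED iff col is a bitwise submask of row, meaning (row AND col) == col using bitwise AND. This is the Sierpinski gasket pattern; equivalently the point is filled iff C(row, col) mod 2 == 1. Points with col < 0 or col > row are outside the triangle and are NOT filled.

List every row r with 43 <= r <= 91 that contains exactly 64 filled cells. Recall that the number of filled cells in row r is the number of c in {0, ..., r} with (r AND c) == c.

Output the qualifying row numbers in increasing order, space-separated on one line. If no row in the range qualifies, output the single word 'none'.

Row r has 2^popcount(r) filled cells, so we need popcount(r) = log2(64) = 6.
Scan r = 43..91 and keep those with exactly 6 one-bits:
r=43=101011 popcount=4 -> skip
r=44=101100 popcount=3 -> skip
r=45=101101 popcount=4 -> skip
r=46=101110 popcount=4 -> skip
r=47=101111 popcount=5 -> skip
r=48=110000 popcount=2 -> skip
r=49=110001 popcount=3 -> skip
r=50=110010 popcount=3 -> skip
r=51=110011 popcount=4 -> skip
r=52=110100 popcount=3 -> skip
r=53=110101 popcount=4 -> skip
r=54=110110 popcount=4 -> skip
r=55=110111 popcount=5 -> skip
r=56=111000 popcount=3 -> skip
r=57=111001 popcount=4 -> skip
r=58=111010 popcount=4 -> skip
r=59=111011 popcount=5 -> skip
r=60=111100 popcount=4 -> skip
r=61=111101 popcount=5 -> skip
r=62=111110 popcount=5 -> skip
r=63=111111 popcount=6 -> KEEP
r=64=1000000 popcount=1 -> skip
r=65=1000001 popcount=2 -> skip
r=66=1000010 popcount=2 -> skip
r=67=1000011 popcount=3 -> skip
r=68=1000100 popcount=2 -> skip
r=69=1000101 popcount=3 -> skip
r=70=1000110 popcount=3 -> skip
r=71=1000111 popcount=4 -> skip
r=72=1001000 popcount=2 -> skip
r=73=1001001 popcount=3 -> skip
r=74=1001010 popcount=3 -> skip
r=75=1001011 popcount=4 -> skip
r=76=1001100 popcount=3 -> skip
r=77=1001101 popcount=4 -> skip
r=78=1001110 popcount=4 -> skip
r=79=1001111 popcount=5 -> skip
r=80=1010000 popcount=2 -> skip
r=81=1010001 popcount=3 -> skip
r=82=1010010 popcount=3 -> skip
r=83=1010011 popcount=4 -> skip
r=84=1010100 popcount=3 -> skip
r=85=1010101 popcount=4 -> skip
r=86=1010110 popcount=4 -> skip
r=87=1010111 popcount=5 -> skip
r=88=1011000 popcount=3 -> skip
r=89=1011001 popcount=4 -> skip
r=90=1011010 popcount=4 -> skip
r=91=1011011 popcount=5 -> skip
Kept rows: 63

Answer: 63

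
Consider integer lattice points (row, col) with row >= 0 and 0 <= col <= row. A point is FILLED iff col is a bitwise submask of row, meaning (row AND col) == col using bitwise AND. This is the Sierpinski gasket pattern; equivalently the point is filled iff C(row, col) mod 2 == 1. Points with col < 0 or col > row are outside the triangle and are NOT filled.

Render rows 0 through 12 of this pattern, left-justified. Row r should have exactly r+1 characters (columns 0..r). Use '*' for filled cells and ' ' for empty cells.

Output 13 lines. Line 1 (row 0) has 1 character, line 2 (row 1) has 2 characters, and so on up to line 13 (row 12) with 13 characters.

Answer: *
**
* *
****
*   *
**  **
* * * *
********
*       *
**      **
* *     * *
****    ****
*   *   *   *

Derivation:
r0=0: *
r1=1: **
r2=10: * *
r3=11: ****
r4=100: *   *
r5=101: **  **
r6=110: * * * *
r7=111: ********
r8=1000: *       *
r9=1001: **      **
r10=1010: * *     * *
r11=1011: ****    ****
r12=1100: *   *   *   *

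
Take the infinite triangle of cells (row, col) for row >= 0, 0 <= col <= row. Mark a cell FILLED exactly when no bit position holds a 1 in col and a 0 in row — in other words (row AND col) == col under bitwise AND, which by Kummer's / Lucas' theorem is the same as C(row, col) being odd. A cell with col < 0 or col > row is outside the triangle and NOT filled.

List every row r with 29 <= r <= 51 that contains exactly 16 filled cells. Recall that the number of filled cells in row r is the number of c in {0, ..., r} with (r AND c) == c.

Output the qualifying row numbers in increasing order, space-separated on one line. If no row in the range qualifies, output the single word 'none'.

Answer: 29 30 39 43 45 46 51

Derivation:
Row r has 2^popcount(r) filled cells, so we need popcount(r) = log2(16) = 4.
Scan r = 29..51 and keep those with exactly 4 one-bits:
r=29=11101 popcount=4 -> KEEP
r=30=11110 popcount=4 -> KEEP
r=31=11111 popcount=5 -> skip
r=32=100000 popcount=1 -> skip
r=33=100001 popcount=2 -> skip
r=34=100010 popcount=2 -> skip
r=35=100011 popcount=3 -> skip
r=36=100100 popcount=2 -> skip
r=37=100101 popcount=3 -> skip
r=38=100110 popcount=3 -> skip
r=39=100111 popcount=4 -> KEEP
r=40=101000 popcount=2 -> skip
r=41=101001 popcount=3 -> skip
r=42=101010 popcount=3 -> skip
r=43=101011 popcount=4 -> KEEP
r=44=101100 popcount=3 -> skip
r=45=101101 popcount=4 -> KEEP
r=46=101110 popcount=4 -> KEEP
r=47=101111 popcount=5 -> skip
r=48=110000 popcount=2 -> skip
r=49=110001 popcount=3 -> skip
r=50=110010 popcount=3 -> skip
r=51=110011 popcount=4 -> KEEP
Kept rows: 29 30 39 43 45 46 51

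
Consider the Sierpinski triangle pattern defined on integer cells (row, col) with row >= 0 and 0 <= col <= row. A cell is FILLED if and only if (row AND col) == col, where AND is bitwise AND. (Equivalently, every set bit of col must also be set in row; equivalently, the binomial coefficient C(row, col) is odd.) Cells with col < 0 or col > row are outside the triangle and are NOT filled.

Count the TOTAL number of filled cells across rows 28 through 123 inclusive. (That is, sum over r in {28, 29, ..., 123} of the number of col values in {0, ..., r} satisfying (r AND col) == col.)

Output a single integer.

Answer: 1728

Derivation:
r28=11100 pc3: +8 =8
r29=11101 pc4: +16 =24
r30=11110 pc4: +16 =40
r31=11111 pc5: +32 =72
r32=100000 pc1: +2 =74
r33=100001 pc2: +4 =78
r34=100010 pc2: +4 =82
r35=100011 pc3: +8 =90
r36=100100 pc2: +4 =94
r37=100101 pc3: +8 =102
r38=100110 pc3: +8 =110
r39=100111 pc4: +16 =126
r40=101000 pc2: +4 =130
r41=101001 pc3: +8 =138
r42=101010 pc3: +8 =146
r43=101011 pc4: +16 =162
r44=101100 pc3: +8 =170
r45=101101 pc4: +16 =186
r46=101110 pc4: +16 =202
r47=101111 pc5: +32 =234
r48=110000 pc2: +4 =238
r49=110001 pc3: +8 =246
r50=110010 pc3: +8 =254
r51=110011 pc4: +16 =270
r52=110100 pc3: +8 =278
r53=110101 pc4: +16 =294
r54=110110 pc4: +16 =310
r55=110111 pc5: +32 =342
r56=111000 pc3: +8 =350
r57=111001 pc4: +16 =366
r58=111010 pc4: +16 =382
r59=111011 pc5: +32 =414
r60=111100 pc4: +16 =430
r61=111101 pc5: +32 =462
r62=111110 pc5: +32 =494
r63=111111 pc6: +64 =558
r64=1000000 pc1: +2 =560
r65=1000001 pc2: +4 =564
r66=1000010 pc2: +4 =568
r67=1000011 pc3: +8 =576
r68=1000100 pc2: +4 =580
r69=1000101 pc3: +8 =588
r70=1000110 pc3: +8 =596
r71=1000111 pc4: +16 =612
r72=1001000 pc2: +4 =616
r73=1001001 pc3: +8 =624
r74=1001010 pc3: +8 =632
r75=1001011 pc4: +16 =648
r76=1001100 pc3: +8 =656
r77=1001101 pc4: +16 =672
r78=1001110 pc4: +16 =688
r79=1001111 pc5: +32 =720
r80=1010000 pc2: +4 =724
r81=1010001 pc3: +8 =732
r82=1010010 pc3: +8 =740
r83=1010011 pc4: +16 =756
r84=1010100 pc3: +8 =764
r85=1010101 pc4: +16 =780
r86=1010110 pc4: +16 =796
r87=1010111 pc5: +32 =828
r88=1011000 pc3: +8 =836
r89=1011001 pc4: +16 =852
r90=1011010 pc4: +16 =868
r91=1011011 pc5: +32 =900
r92=1011100 pc4: +16 =916
r93=1011101 pc5: +32 =948
r94=1011110 pc5: +32 =980
r95=1011111 pc6: +64 =1044
r96=1100000 pc2: +4 =1048
r97=1100001 pc3: +8 =1056
r98=1100010 pc3: +8 =1064
r99=1100011 pc4: +16 =1080
r100=1100100 pc3: +8 =1088
r101=1100101 pc4: +16 =1104
r102=1100110 pc4: +16 =1120
r103=1100111 pc5: +32 =1152
r104=1101000 pc3: +8 =1160
r105=1101001 pc4: +16 =1176
r106=1101010 pc4: +16 =1192
r107=1101011 pc5: +32 =1224
r108=1101100 pc4: +16 =1240
r109=1101101 pc5: +32 =1272
r110=1101110 pc5: +32 =1304
r111=1101111 pc6: +64 =1368
r112=1110000 pc3: +8 =1376
r113=1110001 pc4: +16 =1392
r114=1110010 pc4: +16 =1408
r115=1110011 pc5: +32 =1440
r116=1110100 pc4: +16 =1456
r117=1110101 pc5: +32 =1488
r118=1110110 pc5: +32 =1520
r119=1110111 pc6: +64 =1584
r120=1111000 pc4: +16 =1600
r121=1111001 pc5: +32 =1632
r122=1111010 pc5: +32 =1664
r123=1111011 pc6: +64 =1728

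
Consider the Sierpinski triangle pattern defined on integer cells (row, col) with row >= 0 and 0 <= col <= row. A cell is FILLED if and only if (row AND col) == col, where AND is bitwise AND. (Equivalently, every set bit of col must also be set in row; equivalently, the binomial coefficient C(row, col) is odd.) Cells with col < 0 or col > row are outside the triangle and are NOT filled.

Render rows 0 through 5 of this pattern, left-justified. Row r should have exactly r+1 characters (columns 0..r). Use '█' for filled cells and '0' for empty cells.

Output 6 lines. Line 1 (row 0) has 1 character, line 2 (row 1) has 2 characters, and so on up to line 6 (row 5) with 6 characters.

r0=0: █
r1=1: ██
r2=10: █0█
r3=11: ████
r4=100: █000█
r5=101: ██00██

Answer: █
██
█0█
████
█000█
██00██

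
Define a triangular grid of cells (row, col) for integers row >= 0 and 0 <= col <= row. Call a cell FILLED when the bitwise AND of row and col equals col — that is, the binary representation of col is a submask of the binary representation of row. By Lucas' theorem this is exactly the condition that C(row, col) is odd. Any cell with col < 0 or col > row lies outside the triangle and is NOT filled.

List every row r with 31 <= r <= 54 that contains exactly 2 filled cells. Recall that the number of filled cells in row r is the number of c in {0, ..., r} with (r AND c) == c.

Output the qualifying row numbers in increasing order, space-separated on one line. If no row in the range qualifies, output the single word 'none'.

Answer: 32

Derivation:
Row r has 2^popcount(r) filled cells, so we need popcount(r) = log2(2) = 1.
Scan r = 31..54 and keep those with exactly 1 one-bits:
r=31=11111 popcount=5 -> skip
r=32=100000 popcount=1 -> KEEP
r=33=100001 popcount=2 -> skip
r=34=100010 popcount=2 -> skip
r=35=100011 popcount=3 -> skip
r=36=100100 popcount=2 -> skip
r=37=100101 popcount=3 -> skip
r=38=100110 popcount=3 -> skip
r=39=100111 popcount=4 -> skip
r=40=101000 popcount=2 -> skip
r=41=101001 popcount=3 -> skip
r=42=101010 popcount=3 -> skip
r=43=101011 popcount=4 -> skip
r=44=101100 popcount=3 -> skip
r=45=101101 popcount=4 -> skip
r=46=101110 popcount=4 -> skip
r=47=101111 popcount=5 -> skip
r=48=110000 popcount=2 -> skip
r=49=110001 popcount=3 -> skip
r=50=110010 popcount=3 -> skip
r=51=110011 popcount=4 -> skip
r=52=110100 popcount=3 -> skip
r=53=110101 popcount=4 -> skip
r=54=110110 popcount=4 -> skip
Kept rows: 32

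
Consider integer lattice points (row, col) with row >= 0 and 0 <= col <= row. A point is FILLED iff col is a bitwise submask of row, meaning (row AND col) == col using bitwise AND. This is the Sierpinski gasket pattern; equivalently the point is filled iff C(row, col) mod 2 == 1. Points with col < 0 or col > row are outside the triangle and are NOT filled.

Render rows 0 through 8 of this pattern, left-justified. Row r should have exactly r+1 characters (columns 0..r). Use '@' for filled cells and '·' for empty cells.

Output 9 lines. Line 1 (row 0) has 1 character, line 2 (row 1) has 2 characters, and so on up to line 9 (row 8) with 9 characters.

Answer: @
@@
@·@
@@@@
@···@
@@··@@
@·@·@·@
@@@@@@@@
@·······@

Derivation:
r0=0: @
r1=1: @@
r2=10: @·@
r3=11: @@@@
r4=100: @···@
r5=101: @@··@@
r6=110: @·@·@·@
r7=111: @@@@@@@@
r8=1000: @·······@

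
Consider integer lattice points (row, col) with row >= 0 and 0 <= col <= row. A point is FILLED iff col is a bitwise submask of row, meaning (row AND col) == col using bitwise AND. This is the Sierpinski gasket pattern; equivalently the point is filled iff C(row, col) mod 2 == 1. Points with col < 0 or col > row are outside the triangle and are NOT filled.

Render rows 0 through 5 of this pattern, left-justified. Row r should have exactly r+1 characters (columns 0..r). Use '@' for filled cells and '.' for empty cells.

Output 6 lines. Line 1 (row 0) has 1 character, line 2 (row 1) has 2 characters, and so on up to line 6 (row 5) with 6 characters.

Answer: @
@@
@.@
@@@@
@...@
@@..@@

Derivation:
r0=0: @
r1=1: @@
r2=10: @.@
r3=11: @@@@
r4=100: @...@
r5=101: @@..@@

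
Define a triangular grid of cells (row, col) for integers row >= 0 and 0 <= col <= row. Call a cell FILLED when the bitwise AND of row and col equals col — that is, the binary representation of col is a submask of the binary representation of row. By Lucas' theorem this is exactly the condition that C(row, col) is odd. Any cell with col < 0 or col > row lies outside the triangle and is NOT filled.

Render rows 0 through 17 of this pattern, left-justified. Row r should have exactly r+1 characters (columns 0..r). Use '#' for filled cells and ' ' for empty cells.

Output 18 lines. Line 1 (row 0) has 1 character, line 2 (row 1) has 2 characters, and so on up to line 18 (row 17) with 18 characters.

r0=0: #
r1=1: ##
r2=10: # #
r3=11: ####
r4=100: #   #
r5=101: ##  ##
r6=110: # # # #
r7=111: ########
r8=1000: #       #
r9=1001: ##      ##
r10=1010: # #     # #
r11=1011: ####    ####
r12=1100: #   #   #   #
r13=1101: ##  ##  ##  ##
r14=1110: # # # # # # # #
r15=1111: ################
r16=10000: #               #
r17=10001: ##              ##

Answer: #
##
# #
####
#   #
##  ##
# # # #
########
#       #
##      ##
# #     # #
####    ####
#   #   #   #
##  ##  ##  ##
# # # # # # # #
################
#               #
##              ##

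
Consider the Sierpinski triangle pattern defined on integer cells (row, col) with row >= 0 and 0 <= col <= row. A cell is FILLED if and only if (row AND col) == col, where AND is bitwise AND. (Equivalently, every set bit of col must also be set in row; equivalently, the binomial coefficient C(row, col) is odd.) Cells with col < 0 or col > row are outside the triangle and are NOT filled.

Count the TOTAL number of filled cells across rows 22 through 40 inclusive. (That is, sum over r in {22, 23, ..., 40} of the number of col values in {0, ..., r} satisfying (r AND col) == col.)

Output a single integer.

r22=10110 pc3: +8 =8
r23=10111 pc4: +16 =24
r24=11000 pc2: +4 =28
r25=11001 pc3: +8 =36
r26=11010 pc3: +8 =44
r27=11011 pc4: +16 =60
r28=11100 pc3: +8 =68
r29=11101 pc4: +16 =84
r30=11110 pc4: +16 =100
r31=11111 pc5: +32 =132
r32=100000 pc1: +2 =134
r33=100001 pc2: +4 =138
r34=100010 pc2: +4 =142
r35=100011 pc3: +8 =150
r36=100100 pc2: +4 =154
r37=100101 pc3: +8 =162
r38=100110 pc3: +8 =170
r39=100111 pc4: +16 =186
r40=101000 pc2: +4 =190

Answer: 190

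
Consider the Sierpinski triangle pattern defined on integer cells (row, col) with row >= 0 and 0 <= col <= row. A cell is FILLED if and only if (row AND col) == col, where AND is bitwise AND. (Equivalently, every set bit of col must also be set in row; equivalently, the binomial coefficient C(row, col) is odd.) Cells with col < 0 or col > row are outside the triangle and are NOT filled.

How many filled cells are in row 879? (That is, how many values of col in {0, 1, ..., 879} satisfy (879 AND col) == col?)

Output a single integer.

879 in binary = 1101101111
popcount(879) = number of 1-bits in 1101101111 = 8
A col c satisfies (879 AND c) == c iff every set bit of c is also set in 879; each of the 8 set bits of 879 can independently be on or off in c.
count = 2^8 = 256

Answer: 256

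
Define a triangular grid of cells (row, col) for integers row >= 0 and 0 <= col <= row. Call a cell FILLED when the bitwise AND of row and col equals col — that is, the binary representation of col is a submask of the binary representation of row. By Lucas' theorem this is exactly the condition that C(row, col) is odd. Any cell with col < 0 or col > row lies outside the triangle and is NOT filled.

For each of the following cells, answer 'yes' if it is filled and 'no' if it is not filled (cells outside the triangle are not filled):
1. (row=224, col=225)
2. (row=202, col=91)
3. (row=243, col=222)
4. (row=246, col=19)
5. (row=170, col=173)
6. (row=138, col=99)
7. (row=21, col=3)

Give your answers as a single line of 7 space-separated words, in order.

Answer: no no no no no no no

Derivation:
(224,225): col outside [0, 224] -> not filled
(202,91): row=0b11001010, col=0b1011011, row AND col = 0b1001010 = 74; 74 != 91 -> empty
(243,222): row=0b11110011, col=0b11011110, row AND col = 0b11010010 = 210; 210 != 222 -> empty
(246,19): row=0b11110110, col=0b10011, row AND col = 0b10010 = 18; 18 != 19 -> empty
(170,173): col outside [0, 170] -> not filled
(138,99): row=0b10001010, col=0b1100011, row AND col = 0b10 = 2; 2 != 99 -> empty
(21,3): row=0b10101, col=0b11, row AND col = 0b1 = 1; 1 != 3 -> empty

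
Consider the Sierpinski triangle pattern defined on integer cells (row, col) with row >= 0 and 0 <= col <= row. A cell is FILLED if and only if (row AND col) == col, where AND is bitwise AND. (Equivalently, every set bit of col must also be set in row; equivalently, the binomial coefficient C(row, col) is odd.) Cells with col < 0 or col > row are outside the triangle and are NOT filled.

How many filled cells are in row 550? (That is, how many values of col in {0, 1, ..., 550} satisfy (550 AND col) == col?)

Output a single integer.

550 in binary = 1000100110
popcount(550) = number of 1-bits in 1000100110 = 4
A col c satisfies (550 AND c) == c iff every set bit of c is also set in 550; each of the 4 set bits of 550 can independently be on or off in c.
count = 2^4 = 16

Answer: 16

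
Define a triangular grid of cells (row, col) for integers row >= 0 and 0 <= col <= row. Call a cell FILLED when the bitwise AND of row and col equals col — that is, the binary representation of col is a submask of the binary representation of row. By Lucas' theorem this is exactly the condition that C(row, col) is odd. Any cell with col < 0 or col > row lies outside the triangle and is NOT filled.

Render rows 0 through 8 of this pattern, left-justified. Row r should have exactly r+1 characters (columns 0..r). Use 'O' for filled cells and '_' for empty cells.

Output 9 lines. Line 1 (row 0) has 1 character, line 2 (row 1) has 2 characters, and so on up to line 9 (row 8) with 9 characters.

r0=0: O
r1=1: OO
r2=10: O_O
r3=11: OOOO
r4=100: O___O
r5=101: OO__OO
r6=110: O_O_O_O
r7=111: OOOOOOOO
r8=1000: O_______O

Answer: O
OO
O_O
OOOO
O___O
OO__OO
O_O_O_O
OOOOOOOO
O_______O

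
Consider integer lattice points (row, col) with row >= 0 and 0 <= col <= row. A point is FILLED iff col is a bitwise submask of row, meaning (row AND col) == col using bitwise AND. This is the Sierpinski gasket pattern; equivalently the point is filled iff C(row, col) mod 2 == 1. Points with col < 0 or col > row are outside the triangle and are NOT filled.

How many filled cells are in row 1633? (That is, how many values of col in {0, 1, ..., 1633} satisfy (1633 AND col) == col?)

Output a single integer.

Answer: 32

Derivation:
1633 in binary = 11001100001
popcount(1633) = number of 1-bits in 11001100001 = 5
A col c satisfies (1633 AND c) == c iff every set bit of c is also set in 1633; each of the 5 set bits of 1633 can independently be on or off in c.
count = 2^5 = 32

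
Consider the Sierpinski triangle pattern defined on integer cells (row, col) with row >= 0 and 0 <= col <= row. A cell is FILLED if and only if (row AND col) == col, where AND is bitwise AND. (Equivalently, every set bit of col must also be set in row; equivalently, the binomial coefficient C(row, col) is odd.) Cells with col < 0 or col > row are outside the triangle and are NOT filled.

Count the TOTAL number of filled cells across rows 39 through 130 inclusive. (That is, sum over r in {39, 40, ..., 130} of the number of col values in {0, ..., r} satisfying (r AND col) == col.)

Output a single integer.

Answer: 1916

Derivation:
r39=100111 pc4: +16 =16
r40=101000 pc2: +4 =20
r41=101001 pc3: +8 =28
r42=101010 pc3: +8 =36
r43=101011 pc4: +16 =52
r44=101100 pc3: +8 =60
r45=101101 pc4: +16 =76
r46=101110 pc4: +16 =92
r47=101111 pc5: +32 =124
r48=110000 pc2: +4 =128
r49=110001 pc3: +8 =136
r50=110010 pc3: +8 =144
r51=110011 pc4: +16 =160
r52=110100 pc3: +8 =168
r53=110101 pc4: +16 =184
r54=110110 pc4: +16 =200
r55=110111 pc5: +32 =232
r56=111000 pc3: +8 =240
r57=111001 pc4: +16 =256
r58=111010 pc4: +16 =272
r59=111011 pc5: +32 =304
r60=111100 pc4: +16 =320
r61=111101 pc5: +32 =352
r62=111110 pc5: +32 =384
r63=111111 pc6: +64 =448
r64=1000000 pc1: +2 =450
r65=1000001 pc2: +4 =454
r66=1000010 pc2: +4 =458
r67=1000011 pc3: +8 =466
r68=1000100 pc2: +4 =470
r69=1000101 pc3: +8 =478
r70=1000110 pc3: +8 =486
r71=1000111 pc4: +16 =502
r72=1001000 pc2: +4 =506
r73=1001001 pc3: +8 =514
r74=1001010 pc3: +8 =522
r75=1001011 pc4: +16 =538
r76=1001100 pc3: +8 =546
r77=1001101 pc4: +16 =562
r78=1001110 pc4: +16 =578
r79=1001111 pc5: +32 =610
r80=1010000 pc2: +4 =614
r81=1010001 pc3: +8 =622
r82=1010010 pc3: +8 =630
r83=1010011 pc4: +16 =646
r84=1010100 pc3: +8 =654
r85=1010101 pc4: +16 =670
r86=1010110 pc4: +16 =686
r87=1010111 pc5: +32 =718
r88=1011000 pc3: +8 =726
r89=1011001 pc4: +16 =742
r90=1011010 pc4: +16 =758
r91=1011011 pc5: +32 =790
r92=1011100 pc4: +16 =806
r93=1011101 pc5: +32 =838
r94=1011110 pc5: +32 =870
r95=1011111 pc6: +64 =934
r96=1100000 pc2: +4 =938
r97=1100001 pc3: +8 =946
r98=1100010 pc3: +8 =954
r99=1100011 pc4: +16 =970
r100=1100100 pc3: +8 =978
r101=1100101 pc4: +16 =994
r102=1100110 pc4: +16 =1010
r103=1100111 pc5: +32 =1042
r104=1101000 pc3: +8 =1050
r105=1101001 pc4: +16 =1066
r106=1101010 pc4: +16 =1082
r107=1101011 pc5: +32 =1114
r108=1101100 pc4: +16 =1130
r109=1101101 pc5: +32 =1162
r110=1101110 pc5: +32 =1194
r111=1101111 pc6: +64 =1258
r112=1110000 pc3: +8 =1266
r113=1110001 pc4: +16 =1282
r114=1110010 pc4: +16 =1298
r115=1110011 pc5: +32 =1330
r116=1110100 pc4: +16 =1346
r117=1110101 pc5: +32 =1378
r118=1110110 pc5: +32 =1410
r119=1110111 pc6: +64 =1474
r120=1111000 pc4: +16 =1490
r121=1111001 pc5: +32 =1522
r122=1111010 pc5: +32 =1554
r123=1111011 pc6: +64 =1618
r124=1111100 pc5: +32 =1650
r125=1111101 pc6: +64 =1714
r126=1111110 pc6: +64 =1778
r127=1111111 pc7: +128 =1906
r128=10000000 pc1: +2 =1908
r129=10000001 pc2: +4 =1912
r130=10000010 pc2: +4 =1916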